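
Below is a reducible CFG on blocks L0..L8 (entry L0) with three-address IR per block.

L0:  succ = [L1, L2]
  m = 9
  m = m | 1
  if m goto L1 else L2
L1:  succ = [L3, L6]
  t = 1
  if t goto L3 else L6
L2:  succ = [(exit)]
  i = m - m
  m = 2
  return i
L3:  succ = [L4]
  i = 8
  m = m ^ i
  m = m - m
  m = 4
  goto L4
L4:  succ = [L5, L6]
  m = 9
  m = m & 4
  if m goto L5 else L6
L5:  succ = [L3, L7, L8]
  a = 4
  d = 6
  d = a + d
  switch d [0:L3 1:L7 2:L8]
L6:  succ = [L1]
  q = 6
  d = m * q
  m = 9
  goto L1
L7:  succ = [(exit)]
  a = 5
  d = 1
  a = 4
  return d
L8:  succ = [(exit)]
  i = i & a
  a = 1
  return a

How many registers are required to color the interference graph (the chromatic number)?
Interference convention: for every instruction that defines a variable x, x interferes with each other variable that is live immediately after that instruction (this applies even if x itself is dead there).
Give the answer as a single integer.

def/use:
  L0: {m} / ∅
  L1: {t} / ∅
  L2: {i,m} / {m}
  L3: {i,m} / {m}
  L4: {m} / ∅
  L5: {a,d} / ∅
  L6: {d,m,q} / {m}
  L7: {a,d} / ∅
  L8: {a,i} / {a,i}

Backward fixpoint:
  L0 li=∅ lo={m}
  L1 li={m} lo={m}
  L2 li={m} lo=∅
  L3 li={m} lo={i}
  L4 li={i} lo={i,m}
  L5 li={i,m} lo={a,i,m}
  L6 li={m} lo={m}
  L7 li=∅ lo=∅
  L8 li={a,i} lo=∅

Interfere edges:
  a — {d,i,m}
  d — {a,i,m}
  i — {a,d,m}
  m — {a,d,i,q,t}
  q — {m}
  t — {m}

Registers:
  clique {a,d,i,m} ⇒ need ≥ 4
  assign a→c1 d→c2 i→c3 m→c0 q→c1 t→c1 — no edge inside a register ⇒ χ ≤ 4
  χ = 4

Answer: 4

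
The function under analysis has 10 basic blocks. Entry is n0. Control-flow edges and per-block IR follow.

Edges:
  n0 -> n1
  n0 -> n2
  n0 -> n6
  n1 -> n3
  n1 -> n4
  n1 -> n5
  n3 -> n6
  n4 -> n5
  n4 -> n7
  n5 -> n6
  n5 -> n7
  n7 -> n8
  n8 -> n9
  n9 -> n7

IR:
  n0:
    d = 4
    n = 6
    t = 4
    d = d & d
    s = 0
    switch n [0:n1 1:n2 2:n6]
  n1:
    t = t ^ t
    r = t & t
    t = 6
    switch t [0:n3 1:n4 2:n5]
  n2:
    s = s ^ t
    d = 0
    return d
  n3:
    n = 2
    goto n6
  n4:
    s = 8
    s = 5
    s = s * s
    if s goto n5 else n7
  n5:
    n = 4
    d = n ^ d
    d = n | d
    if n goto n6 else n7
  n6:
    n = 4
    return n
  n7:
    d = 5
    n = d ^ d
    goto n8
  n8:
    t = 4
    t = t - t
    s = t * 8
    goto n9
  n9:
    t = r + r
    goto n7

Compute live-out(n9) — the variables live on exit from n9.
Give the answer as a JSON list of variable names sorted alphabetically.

Answer: ["r"]

Working:
Block summaries:
  n0 def {d,n,s,t} use ∅
  n1 def {r,t} use {t}
  n2 def {d,s} use {s,t}
  n3 def {n} use ∅
  n4 def {s} use ∅
  n5 def {d,n} use {d}
  n6 def {n} use ∅
  n7 def {d,n} use ∅
  n8 def {s,t} use ∅
  n9 def {t} use {r}

Backward fixpoint:
  live n0: ∅→{d,s,t}
  live n1: {d,t}→{d,r}
  live n2: {s,t}→∅
  live n3: ∅→∅
  live n4: {d,r}→{d,r}
  live n5: {d,r}→{r}
  live n6: ∅→∅
  live n7: {r}→{r}
  live n8: {r}→{r}
  live n9: {r}→{r}

live-out(n9) = ["r"]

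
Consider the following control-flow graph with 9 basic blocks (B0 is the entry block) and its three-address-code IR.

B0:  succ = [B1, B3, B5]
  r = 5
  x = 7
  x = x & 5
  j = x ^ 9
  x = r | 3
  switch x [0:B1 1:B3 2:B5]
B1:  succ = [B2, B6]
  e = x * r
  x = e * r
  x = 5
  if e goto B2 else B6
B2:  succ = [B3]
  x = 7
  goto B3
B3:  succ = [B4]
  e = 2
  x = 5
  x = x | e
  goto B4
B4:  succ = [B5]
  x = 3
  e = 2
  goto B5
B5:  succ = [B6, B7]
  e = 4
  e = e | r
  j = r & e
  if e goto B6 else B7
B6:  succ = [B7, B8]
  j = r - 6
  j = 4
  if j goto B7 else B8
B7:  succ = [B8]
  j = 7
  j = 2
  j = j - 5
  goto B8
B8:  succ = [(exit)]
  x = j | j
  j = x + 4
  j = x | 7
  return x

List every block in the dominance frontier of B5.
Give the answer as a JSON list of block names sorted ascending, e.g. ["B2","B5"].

Answer: ["B6", "B7"]

Analysis:
idom tree: B1←B0 B2←B1 B3←B0 B4←B3 B5←B0 B6←B0 B7←B0 B8←B0
Dom at joins:
  B3: preds {B0,B2}: {B0} ∩ {B0,B1,B2} = {B0}; idom=B0
  B5: preds {B0,B4}: {B0} ∩ {B0,B3,B4} = {B0}; idom=B0
  B6: preds {B1,B5}: {B0,B1} ∩ {B0,B5} = {B0}; idom=B0
  B7: preds {B5,B6}: {B0,B5} ∩ {B0,B6} = {B0}; idom=B0
  B8: preds {B6,B7}: {B0,B6} ∩ {B0,B7} = {B0}; idom=B0

DF derivation:
  B3←B0: walk · to B0
  B3←B2: walk B2→B1 to B0
  B5←B0: walk · to B0
  B5←B4: walk B4→B3 to B0
  B6←B1: walk B1 to B0
  B6←B5: walk B5 to B0
  B7←B5: walk B5 to B0
  B7←B6: walk B6 to B0
  B8←B6: walk B6 to B0
  B8←B7: walk B7 to B0
  B0 → ∅
  B1 → {B3,B6}
  B2 → {B3}
  B3 → {B5}
  B4 → {B5}
  B5 → {B6,B7}
  B6 → {B7,B8}
  B7 → {B8}
  B8 → ∅

DF(B5) = ["B6", "B7"]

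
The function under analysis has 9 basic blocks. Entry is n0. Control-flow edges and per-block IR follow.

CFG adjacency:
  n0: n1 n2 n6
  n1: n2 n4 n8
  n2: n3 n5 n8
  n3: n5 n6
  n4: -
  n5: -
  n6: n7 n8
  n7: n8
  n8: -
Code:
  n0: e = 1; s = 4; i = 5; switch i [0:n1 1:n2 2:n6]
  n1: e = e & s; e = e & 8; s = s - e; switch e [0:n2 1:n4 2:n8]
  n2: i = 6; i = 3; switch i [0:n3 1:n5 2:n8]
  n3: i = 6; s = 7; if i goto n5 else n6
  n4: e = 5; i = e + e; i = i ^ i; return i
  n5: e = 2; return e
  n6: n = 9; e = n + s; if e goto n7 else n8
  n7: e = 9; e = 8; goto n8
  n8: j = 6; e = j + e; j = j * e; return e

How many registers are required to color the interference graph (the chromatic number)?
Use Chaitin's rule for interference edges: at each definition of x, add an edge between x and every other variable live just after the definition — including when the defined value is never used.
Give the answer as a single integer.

Answer: 3

Derivation:
Per-block:
  n0 def {e,i,s} use ∅
  n1 def {e,s} use {e,s}
  n2 def {i} use ∅
  n3 def {i,s} use ∅
  n4 def {e,i} use ∅
  n5 def {e} use ∅
  n6 def {e,n} use {s}
  n7 def {e} use ∅
  n8 def {e,j} use {e}

Liveness:
  n0 li=∅ lo={e,s}
  n1 li={e,s} lo={e}
  n2 li={e} lo={e}
  n3 li=∅ lo={s}
  n4 li=∅ lo=∅
  n5 li=∅ lo=∅
  n6 li={s} lo={e}
  n7 li=∅ lo={e}
  n8 li={e} lo=∅

Conflict graph:
  e — {i,j,s}
  i — {e,s}
  j — {e}
  n — {s}
  s — {e,i,n}

Colouring:
  {e,i,s} pairwise interfere (3-clique) ⇒ χ ≥ 3
  3-colouring: R0={e,n}  R1={j,s}  R2={i}
  χ = 3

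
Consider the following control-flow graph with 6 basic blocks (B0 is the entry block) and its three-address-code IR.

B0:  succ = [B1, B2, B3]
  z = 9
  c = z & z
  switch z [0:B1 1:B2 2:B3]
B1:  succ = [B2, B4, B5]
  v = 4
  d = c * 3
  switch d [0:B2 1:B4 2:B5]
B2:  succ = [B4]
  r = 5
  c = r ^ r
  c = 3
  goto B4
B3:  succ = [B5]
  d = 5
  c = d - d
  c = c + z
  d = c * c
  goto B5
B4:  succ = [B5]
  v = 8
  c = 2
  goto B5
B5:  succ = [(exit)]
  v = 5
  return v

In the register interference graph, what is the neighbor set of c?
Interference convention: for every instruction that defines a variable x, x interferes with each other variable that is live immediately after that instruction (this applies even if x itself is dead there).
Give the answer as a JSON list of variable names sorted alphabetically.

Block summaries:
  B0: {c,z} / ∅
  B1: {d,v} / {c}
  B2: {c,r} / ∅
  B3: {c,d} / {z}
  B4: {c,v} / ∅
  B5: {v} / ∅

Liveness:
  B0 li=∅ lo={c,z}
  B1 li={c} lo=∅
  B2 li=∅ lo=∅
  B3 li={z} lo=∅
  B4 li=∅ lo=∅
  B5 li=∅ lo=∅

Conflict graph:
  c — {v,z}
  d — {z}
  r — ∅
  v — {c}
  z — {c,d}

N(c) = ["v", "z"]

Answer: ["v", "z"]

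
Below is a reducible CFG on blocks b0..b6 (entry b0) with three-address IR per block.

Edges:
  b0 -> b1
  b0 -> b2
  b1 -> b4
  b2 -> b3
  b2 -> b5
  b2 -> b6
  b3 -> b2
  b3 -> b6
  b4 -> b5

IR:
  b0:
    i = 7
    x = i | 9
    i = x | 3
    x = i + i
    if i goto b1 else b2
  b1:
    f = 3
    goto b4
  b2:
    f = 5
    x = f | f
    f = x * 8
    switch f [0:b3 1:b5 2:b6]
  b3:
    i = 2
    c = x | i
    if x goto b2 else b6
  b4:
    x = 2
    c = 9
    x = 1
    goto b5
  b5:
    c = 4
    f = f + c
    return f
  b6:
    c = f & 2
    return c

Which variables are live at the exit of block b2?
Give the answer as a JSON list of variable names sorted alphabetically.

def/use:
  b0: def={i,x} ue=∅
  b1: def={f} ue=∅
  b2: def={f,x} ue=∅
  b3: def={c,i} ue={x}
  b4: def={c,x} ue=∅
  b5: def={c,f} ue={f}
  b6: def={c} ue={f}

Liveness:
  b0 li=∅ lo=∅
  b1 li=∅ lo={f}
  b2 li=∅ lo={f,x}
  b3 li={f,x} lo={f}
  b4 li={f} lo={f}
  b5 li={f} lo=∅
  b6 li={f} lo=∅

live-out(b2) = ["f", "x"]

Answer: ["f", "x"]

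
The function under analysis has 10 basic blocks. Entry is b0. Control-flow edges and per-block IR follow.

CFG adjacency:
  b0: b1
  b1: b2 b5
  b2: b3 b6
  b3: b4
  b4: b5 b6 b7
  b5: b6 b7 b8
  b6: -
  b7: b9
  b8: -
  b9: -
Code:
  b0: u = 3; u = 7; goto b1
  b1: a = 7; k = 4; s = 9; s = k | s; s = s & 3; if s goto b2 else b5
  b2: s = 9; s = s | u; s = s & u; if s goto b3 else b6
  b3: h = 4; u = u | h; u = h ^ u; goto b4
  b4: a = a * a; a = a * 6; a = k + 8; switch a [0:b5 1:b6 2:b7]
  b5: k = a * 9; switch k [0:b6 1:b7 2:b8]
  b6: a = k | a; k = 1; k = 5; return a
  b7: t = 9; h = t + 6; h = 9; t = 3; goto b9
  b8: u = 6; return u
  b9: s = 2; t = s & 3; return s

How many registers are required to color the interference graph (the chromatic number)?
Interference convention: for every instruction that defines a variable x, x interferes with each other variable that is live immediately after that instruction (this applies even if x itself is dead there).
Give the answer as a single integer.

Block summaries:
  b0: def={u} ue=∅
  b1: def={a,k,s} ue=∅
  b2: def={s} ue={u}
  b3: def={h,u} ue={u}
  b4: def={a} ue={a,k}
  b5: def={k} ue={a}
  b6: def={a,k} ue={a,k}
  b7: def={h,t} ue=∅
  b8: def={u} ue=∅
  b9: def={s,t} ue=∅

Liveness:
  b0: in=∅ out={u}
  b1: in={u} out={a,k,u}
  b2: in={a,k,u} out={a,k,u}
  b3: in={a,k,u} out={a,k}
  b4: in={a,k} out={a,k}
  b5: in={a} out={a,k}
  b6: in={a,k} out=∅
  b7: in=∅ out=∅
  b8: in=∅ out=∅
  b9: in=∅ out=∅

Interfere edges:
  a: {h,k,s,u}
  h: {a,k,u}
  k: {a,h,s,u}
  s: {a,k,t,u}
  t: {s}
  u: {a,h,k,s}

Chromatic number:
  lower bound: {a,h,k,u} mutually conflict ⇒ χ ≥ 4
  4-colouring: r0={a,t}  r1={k}  r2={h,s}  r3={u}
  χ = 4

Answer: 4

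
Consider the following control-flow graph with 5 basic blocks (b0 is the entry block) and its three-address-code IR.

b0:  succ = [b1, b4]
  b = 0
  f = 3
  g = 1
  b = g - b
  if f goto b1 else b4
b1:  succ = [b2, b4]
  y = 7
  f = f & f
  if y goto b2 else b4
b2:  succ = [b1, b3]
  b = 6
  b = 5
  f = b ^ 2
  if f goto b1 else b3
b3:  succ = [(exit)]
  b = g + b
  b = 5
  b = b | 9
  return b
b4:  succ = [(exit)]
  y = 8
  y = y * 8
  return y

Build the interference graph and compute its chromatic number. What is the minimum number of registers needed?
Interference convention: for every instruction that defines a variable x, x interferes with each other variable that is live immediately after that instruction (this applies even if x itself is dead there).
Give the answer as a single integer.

Per-block:
  b0 def {b,f,g} use ∅
  b1 def {f,y} use {f}
  b2 def {b,f} use ∅
  b3 def {b} use {b,g}
  b4 def {y} use ∅

Live sets:
  b0: in=∅ out={f,g}
  b1: in={f,g} out={g}
  b2: in={g} out={b,f,g}
  b3: in={b,g} out=∅
  b4: in=∅ out=∅

Interfere edges:
  b — {f,g}
  f — {b,g,y}
  g — {b,f,y}
  y — {f,g}

Colouring:
  {b,f,g} pairwise interfere (3-clique) ⇒ χ ≥ 3
  3-colouring: c0={f}  c1={g}  c2={b,y}
  χ = 3

Answer: 3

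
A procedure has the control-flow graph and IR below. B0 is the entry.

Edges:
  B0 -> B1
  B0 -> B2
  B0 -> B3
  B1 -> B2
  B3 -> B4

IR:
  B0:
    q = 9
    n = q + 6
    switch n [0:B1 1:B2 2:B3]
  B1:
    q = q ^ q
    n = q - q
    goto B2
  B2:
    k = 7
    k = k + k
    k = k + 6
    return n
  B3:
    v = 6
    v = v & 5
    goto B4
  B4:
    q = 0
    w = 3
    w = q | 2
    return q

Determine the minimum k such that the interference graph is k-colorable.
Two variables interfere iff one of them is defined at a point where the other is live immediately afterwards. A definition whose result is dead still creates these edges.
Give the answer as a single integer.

Answer: 2

Derivation:
Per-block:
  B0: {n,q} / ∅
  B1: {n,q} / {q}
  B2: {k} / {n}
  B3: {v} / ∅
  B4: {q,w} / ∅

Live sets:
  B0: in=∅ out={n,q}
  B1: in={q} out={n}
  B2: in={n} out=∅
  B3: in=∅ out=∅
  B4: in=∅ out=∅

Conflict graph:
  k↔{n}
  n↔{k,q}
  q↔{n,w}
  v↔∅
  w↔{q}

Registers:
  {k,n} pairwise interfere (2-clique) ⇒ χ ≥ 2
  assign k→R1 n→R0 q→R1 v→R0 w→R0 — no edge inside a register ⇒ χ ≤ 2
  χ = 2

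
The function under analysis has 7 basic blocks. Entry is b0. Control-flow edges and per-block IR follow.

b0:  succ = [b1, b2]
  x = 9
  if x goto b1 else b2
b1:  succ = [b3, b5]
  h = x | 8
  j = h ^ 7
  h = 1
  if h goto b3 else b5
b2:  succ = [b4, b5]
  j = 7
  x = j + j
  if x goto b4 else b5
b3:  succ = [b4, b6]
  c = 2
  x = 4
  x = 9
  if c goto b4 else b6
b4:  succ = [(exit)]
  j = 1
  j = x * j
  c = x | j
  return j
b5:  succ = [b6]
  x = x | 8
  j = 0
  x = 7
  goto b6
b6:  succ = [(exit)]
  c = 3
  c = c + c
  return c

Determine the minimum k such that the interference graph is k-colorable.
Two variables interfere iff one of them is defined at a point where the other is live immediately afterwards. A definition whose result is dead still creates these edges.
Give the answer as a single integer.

Block summaries:
  b0: {x} / ∅
  b1: {h,j} / {x}
  b2: {j,x} / ∅
  b3: {c,x} / ∅
  b4: {c,j} / {x}
  b5: {j,x} / {x}
  b6: {c} / ∅

Backward fixpoint:
  b0: in=∅ out={x}
  b1: in={x} out={x}
  b2: in=∅ out={x}
  b3: in=∅ out={x}
  b4: in={x} out=∅
  b5: in={x} out=∅
  b6: in=∅ out=∅

Interfere edges:
  c — {j,x}
  h — {x}
  j — {c,x}
  x — {c,h,j}

Registers:
  lower bound: {c,j,x} mutually conflict ⇒ χ ≥ 3
  3-colouring: c0={x}  c1={c,h}  c2={j}
  χ = 3

Answer: 3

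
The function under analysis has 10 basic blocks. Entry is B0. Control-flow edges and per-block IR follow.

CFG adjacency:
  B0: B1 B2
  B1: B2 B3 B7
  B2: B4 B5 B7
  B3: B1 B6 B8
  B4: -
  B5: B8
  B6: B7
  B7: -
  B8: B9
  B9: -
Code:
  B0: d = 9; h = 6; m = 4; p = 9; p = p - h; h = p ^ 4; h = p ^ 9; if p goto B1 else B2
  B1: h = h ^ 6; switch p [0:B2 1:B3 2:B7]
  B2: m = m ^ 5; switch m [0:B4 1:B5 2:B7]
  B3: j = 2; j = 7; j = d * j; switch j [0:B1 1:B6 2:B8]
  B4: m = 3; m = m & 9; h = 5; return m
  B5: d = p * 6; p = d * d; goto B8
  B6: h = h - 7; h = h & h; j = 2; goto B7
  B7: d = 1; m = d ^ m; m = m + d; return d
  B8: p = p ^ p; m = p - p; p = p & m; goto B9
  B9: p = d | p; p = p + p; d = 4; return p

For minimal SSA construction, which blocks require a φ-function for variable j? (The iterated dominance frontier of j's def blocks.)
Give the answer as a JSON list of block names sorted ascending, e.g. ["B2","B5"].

idom tree: B1←B0 B2←B0 B3←B1 B4←B2 B5←B2 B6←B3 B7←B0 B8←B0 B9←B8
Dom at joins:
  B1: preds {B0,B3}: {B0} ∩ {B0,B1,B3} = {B0}; idom=B0
  B2: preds {B0,B1}: {B0} ∩ {B0,B1} = {B0}; idom=B0
  B7: preds {B1,B2,B6}: {B0,B1} ∩ {B0,B2} ∩ {B0,B1,B3,B6} = {B0}; idom=B0
  B8: preds {B3,B5}: {B0,B1,B3} ∩ {B0,B2,B5} = {B0}; idom=B0

DF walk-up:
  join B1 pred B0: · stop@B0
  join B1 pred B3: B3→B1 stop@B0
  join B2 pred B0: · stop@B0
  join B2 pred B1: B1 stop@B0
  join B7 pred B1: B1 stop@B0
  join B7 pred B2: B2 stop@B0
  join B7 pred B6: B6→B3→B1 stop@B0
  join B8 pred B3: B3→B1 stop@B0
  join B8 pred B5: B5→B2 stop@B0
  B0 → ∅
  B1 → {B1,B2,B7,B8}
  B2 → {B7,B8}
  B3 → {B1,B7,B8}
  B4 → ∅
  B5 → {B8}
  B6 → {B7}
  B7 → ∅
  B8 → ∅
  B9 → ∅

φ for j: defs {B3,B6}
  DF⁺ = {B1,B2,B7,B8}

Answer: ["B1", "B2", "B7", "B8"]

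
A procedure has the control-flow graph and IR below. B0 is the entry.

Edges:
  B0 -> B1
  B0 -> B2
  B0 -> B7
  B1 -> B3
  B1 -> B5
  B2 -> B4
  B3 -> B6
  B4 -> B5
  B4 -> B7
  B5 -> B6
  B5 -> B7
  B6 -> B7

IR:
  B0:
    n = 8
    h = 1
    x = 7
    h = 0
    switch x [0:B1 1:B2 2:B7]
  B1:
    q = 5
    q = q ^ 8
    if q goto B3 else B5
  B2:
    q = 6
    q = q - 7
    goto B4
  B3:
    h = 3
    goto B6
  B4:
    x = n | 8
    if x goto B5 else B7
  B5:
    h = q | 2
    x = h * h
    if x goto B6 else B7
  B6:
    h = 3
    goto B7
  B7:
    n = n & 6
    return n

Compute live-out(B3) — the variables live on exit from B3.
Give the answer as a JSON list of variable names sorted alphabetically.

Per-block:
  B0: {h,n,x} / ∅
  B1: {q} / ∅
  B2: {q} / ∅
  B3: {h} / ∅
  B4: {x} / {n}
  B5: {h,x} / {q}
  B6: {h} / ∅
  B7: {n} / {n}

Live sets:
  live B0: ∅→{n}
  live B1: {n}→{n,q}
  live B2: {n}→{n,q}
  live B3: {n}→{n}
  live B4: {n,q}→{n,q}
  live B5: {n,q}→{n}
  live B6: {n}→{n}
  live B7: {n}→∅

live-out(B3) = ["n"]

Answer: ["n"]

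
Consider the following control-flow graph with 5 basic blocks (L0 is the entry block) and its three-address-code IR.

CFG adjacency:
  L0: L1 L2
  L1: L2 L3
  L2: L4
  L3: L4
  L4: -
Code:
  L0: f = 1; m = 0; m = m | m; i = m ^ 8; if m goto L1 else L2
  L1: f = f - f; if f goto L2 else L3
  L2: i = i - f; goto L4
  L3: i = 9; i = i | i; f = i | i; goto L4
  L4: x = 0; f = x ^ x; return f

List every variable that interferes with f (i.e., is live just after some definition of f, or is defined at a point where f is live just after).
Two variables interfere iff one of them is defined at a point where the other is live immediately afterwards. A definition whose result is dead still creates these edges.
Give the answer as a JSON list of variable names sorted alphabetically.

Block summaries:
  L0: def={f,i,m} ue=∅
  L1: def={f} ue={f}
  L2: def={i} ue={f,i}
  L3: def={f,i} ue=∅
  L4: def={f,x} ue=∅

Backward fixpoint:
  L0 li=∅ lo={f,i}
  L1 li={f,i} lo={f,i}
  L2 li={f,i} lo=∅
  L3 li=∅ lo=∅
  L4 li=∅ lo=∅

Interference:
  f — {i,m}
  i — {f,m}
  m — {f,i}
  x — ∅

N(f) = ["i", "m"]

Answer: ["i", "m"]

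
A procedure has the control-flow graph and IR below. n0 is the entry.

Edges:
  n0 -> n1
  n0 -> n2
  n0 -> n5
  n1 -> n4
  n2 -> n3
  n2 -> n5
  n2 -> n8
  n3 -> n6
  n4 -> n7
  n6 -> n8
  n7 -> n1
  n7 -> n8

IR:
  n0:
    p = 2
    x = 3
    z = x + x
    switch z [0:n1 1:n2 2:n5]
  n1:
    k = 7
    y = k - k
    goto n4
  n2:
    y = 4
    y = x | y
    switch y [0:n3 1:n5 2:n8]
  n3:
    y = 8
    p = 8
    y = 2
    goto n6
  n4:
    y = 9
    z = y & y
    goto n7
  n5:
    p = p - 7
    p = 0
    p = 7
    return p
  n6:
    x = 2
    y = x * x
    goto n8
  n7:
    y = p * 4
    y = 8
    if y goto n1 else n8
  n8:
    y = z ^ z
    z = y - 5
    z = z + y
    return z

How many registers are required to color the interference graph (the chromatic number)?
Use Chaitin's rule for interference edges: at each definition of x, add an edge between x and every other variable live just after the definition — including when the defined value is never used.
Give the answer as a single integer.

Answer: 4

Working:
Block summaries:
  n0 def {p,x,z} use ∅
  n1 def {k,y} use ∅
  n2 def {y} use {x}
  n3 def {p,y} use ∅
  n4 def {y,z} use ∅
  n5 def {p} use {p}
  n6 def {x,y} use ∅
  n7 def {y} use {p}
  n8 def {y,z} use {z}

Live sets:
  n0 li=∅ lo={p,x,z}
  n1 li={p} lo={p}
  n2 li={p,x,z} lo={p,z}
  n3 li={z} lo={z}
  n4 li={p} lo={p,z}
  n5 li={p} lo=∅
  n6 li={z} lo={z}
  n7 li={p,z} lo={p,z}
  n8 li={z} lo=∅

Conflict graph:
  k↔{p}
  p↔{k,x,y,z}
  x↔{p,y,z}
  y↔{p,x,z}
  z↔{p,x,y}

Colouring:
  {p,x,y,z} pairwise interfere (4-clique) ⇒ χ ≥ 4
  assign k→R1 p→R0 x→R1 y→R2 z→R3 — no edge inside a register ⇒ χ ≤ 4
  χ = 4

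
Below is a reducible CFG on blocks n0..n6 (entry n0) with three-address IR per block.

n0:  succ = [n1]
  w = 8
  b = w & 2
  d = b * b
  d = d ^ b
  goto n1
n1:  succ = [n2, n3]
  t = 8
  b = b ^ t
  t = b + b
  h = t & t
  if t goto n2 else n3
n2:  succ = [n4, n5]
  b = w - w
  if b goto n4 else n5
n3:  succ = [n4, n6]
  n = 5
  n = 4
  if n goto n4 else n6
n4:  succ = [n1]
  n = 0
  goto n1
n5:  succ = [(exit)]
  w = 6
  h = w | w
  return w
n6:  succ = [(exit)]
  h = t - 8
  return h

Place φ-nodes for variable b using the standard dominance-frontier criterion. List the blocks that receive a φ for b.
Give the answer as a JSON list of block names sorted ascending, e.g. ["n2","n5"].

idom tree: n1←n0 n2←n1 n3←n1 n4←n1 n5←n2 n6←n3
Dom at joins:
  n1: preds {n0,n4}: {n0} ∩ {n0,n1,n4} = {n0}; idom=n0
  n4: preds {n2,n3}: {n0,n1,n2} ∩ {n0,n1,n3} = {n0,n1}; idom=n1

DF walk-up:
  n1←n0: walk · to n0
  n1←n4: walk n4→n1 to n0
  n4←n2: walk n2 to n1
  n4←n3: walk n3 to n1
  DF(n0)=∅
  DF(n1)={n1}
  DF(n2)={n4}
  DF(n3)={n4}
  DF(n4)={n1}
  DF(n5)=∅
  DF(n6)=∅

φ for b: defs {n0,n1,n2}
  DF⁺ = {n1,n4}

Answer: ["n1", "n4"]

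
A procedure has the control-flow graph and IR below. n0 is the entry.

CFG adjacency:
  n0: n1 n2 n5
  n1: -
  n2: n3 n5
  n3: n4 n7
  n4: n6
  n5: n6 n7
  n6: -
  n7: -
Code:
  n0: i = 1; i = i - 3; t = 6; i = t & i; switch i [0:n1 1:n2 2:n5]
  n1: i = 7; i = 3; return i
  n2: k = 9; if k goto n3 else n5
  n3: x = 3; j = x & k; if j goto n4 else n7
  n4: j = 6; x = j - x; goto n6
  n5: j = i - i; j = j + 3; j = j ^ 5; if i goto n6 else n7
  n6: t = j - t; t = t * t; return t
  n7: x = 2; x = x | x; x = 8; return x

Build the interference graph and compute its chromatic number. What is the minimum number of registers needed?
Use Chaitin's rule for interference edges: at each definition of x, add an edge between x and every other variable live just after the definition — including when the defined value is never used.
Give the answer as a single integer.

Answer: 3

Working:
Per-block:
  n0: {i,t} / ∅
  n1: {i} / ∅
  n2: {k} / ∅
  n3: {j,x} / {k}
  n4: {j,x} / {x}
  n5: {j} / {i}
  n6: {t} / {j,t}
  n7: {x} / ∅

Live sets:
  live n0: ∅→{i,t}
  live n1: ∅→∅
  live n2: {i,t}→{i,k,t}
  live n3: {k,t}→{t,x}
  live n4: {t,x}→{j,t}
  live n5: {i,t}→{j,t}
  live n6: {j,t}→∅
  live n7: ∅→∅

Interfere edges:
  i — {j,k,t}
  j — {i,t,x}
  k — {i,t,x}
  t — {i,j,k,x}
  x — {j,k,t}

Chromatic number:
  {i,j,t} pairwise interfere (3-clique) ⇒ χ ≥ 3
  3-colouring: R0={t}  R1={i,x}  R2={j,k}
  χ = 3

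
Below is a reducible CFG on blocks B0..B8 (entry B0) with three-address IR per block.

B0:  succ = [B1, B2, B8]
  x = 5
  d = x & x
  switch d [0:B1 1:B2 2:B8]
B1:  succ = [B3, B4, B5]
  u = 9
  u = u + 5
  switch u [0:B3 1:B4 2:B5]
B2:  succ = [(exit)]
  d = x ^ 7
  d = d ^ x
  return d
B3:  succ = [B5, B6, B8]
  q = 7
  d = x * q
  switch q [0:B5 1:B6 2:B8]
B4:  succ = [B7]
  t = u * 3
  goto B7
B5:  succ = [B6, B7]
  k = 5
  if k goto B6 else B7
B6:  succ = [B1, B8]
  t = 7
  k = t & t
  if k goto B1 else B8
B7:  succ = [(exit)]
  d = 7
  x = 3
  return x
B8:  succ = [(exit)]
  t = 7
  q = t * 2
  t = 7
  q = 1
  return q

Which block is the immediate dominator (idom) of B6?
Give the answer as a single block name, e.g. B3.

Answer: B1

Derivation:
idom tree: B1←B0 B2←B0 B3←B1 B4←B1 B5←B1 B6←B1 B7←B1 B8←B0
Dom∩ at merges:
  B1: preds {B0,B6}: {B0} ∩ {B0,B1,B6} = {B0}; idom=B0
  B5: preds {B1,B3}: {B0,B1} ∩ {B0,B1,B3} = {B0,B1}; idom=B1
  B6: preds {B3,B5}: {B0,B1,B3} ∩ {B0,B1,B5} = {B0,B1}; idom=B1
  B7: preds {B4,B5}: {B0,B1,B4} ∩ {B0,B1,B5} = {B0,B1}; idom=B1
  B8: preds {B0,B3,B6}: {B0} ∩ {B0,B1,B3} ∩ {B0,B1,B6} = {B0}; idom=B0

idom(B6) = B1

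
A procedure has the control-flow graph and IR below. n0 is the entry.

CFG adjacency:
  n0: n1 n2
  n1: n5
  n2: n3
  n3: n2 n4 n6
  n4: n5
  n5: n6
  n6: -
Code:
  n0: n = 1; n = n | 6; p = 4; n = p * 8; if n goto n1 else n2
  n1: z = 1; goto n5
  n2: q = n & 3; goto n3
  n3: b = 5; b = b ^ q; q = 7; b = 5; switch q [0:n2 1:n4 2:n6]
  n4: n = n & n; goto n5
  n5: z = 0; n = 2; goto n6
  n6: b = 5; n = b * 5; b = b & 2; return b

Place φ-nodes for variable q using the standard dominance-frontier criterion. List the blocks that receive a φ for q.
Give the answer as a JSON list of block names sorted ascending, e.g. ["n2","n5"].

Answer: ["n2", "n5", "n6"]

Working:
idom tree: n1←n0 n2←n0 n3←n2 n4←n3 n5←n0 n6←n0
Dom∩ at merges:
  n2: preds {n0,n3}: {n0} ∩ {n0,n2,n3} = {n0}; idom=n0
  n5: preds {n1,n4}: {n0,n1} ∩ {n0,n2,n3,n4} = {n0}; idom=n0
  n6: preds {n3,n5}: {n0,n2,n3} ∩ {n0,n5} = {n0}; idom=n0

Frontier:
  join n2 pred n0: · stop@n0
  join n2 pred n3: n3→n2 stop@n0
  join n5 pred n1: n1 stop@n0
  join n5 pred n4: n4→n3→n2 stop@n0
  join n6 pred n3: n3→n2 stop@n0
  join n6 pred n5: n5 stop@n0
  n0: DF=∅
  n1: DF={n5}
  n2: DF={n2,n5,n6}
  n3: DF={n2,n5,n6}
  n4: DF={n5}
  n5: DF={n6}
  n6: DF=∅

φ for q: defs {n2,n3}
  DF⁺ = {n2,n5,n6}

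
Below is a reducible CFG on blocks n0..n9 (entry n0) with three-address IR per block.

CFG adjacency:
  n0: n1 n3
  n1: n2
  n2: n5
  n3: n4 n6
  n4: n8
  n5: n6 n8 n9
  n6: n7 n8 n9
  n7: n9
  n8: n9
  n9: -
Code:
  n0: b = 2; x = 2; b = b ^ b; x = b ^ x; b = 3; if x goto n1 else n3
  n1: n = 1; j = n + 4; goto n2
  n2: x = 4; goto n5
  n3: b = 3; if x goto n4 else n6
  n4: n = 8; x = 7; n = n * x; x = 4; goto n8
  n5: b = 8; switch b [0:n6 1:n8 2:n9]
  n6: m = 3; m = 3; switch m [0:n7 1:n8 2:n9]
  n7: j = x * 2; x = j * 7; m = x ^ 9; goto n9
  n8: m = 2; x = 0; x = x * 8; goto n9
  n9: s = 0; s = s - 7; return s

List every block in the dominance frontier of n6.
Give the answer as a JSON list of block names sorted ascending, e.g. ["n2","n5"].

Answer: ["n8", "n9"]

Derivation:
idom tree: n1←n0 n2←n1 n3←n0 n4←n3 n5←n2 n6←n0 n7←n6 n8←n0 n9←n0
Dom at joins:
  n6: preds {n3,n5}: {n0,n3} ∩ {n0,n1,n2,n5} = {n0}; idom=n0
  n8: preds {n4,n5,n6}: {n0,n3,n4} ∩ {n0,n1,n2,n5} ∩ {n0,n6} = {n0}; idom=n0
  n9: preds {n5,n6,n7,n8}: {n0,n1,n2,n5} ∩ {n0,n6} ∩ {n0,n6,n7} ∩ {n0,n8} = {n0}; idom=n0

DF derivation:
  n6←n3: walk n3 to n0
  n6←n5: walk n5→n2→n1 to n0
  n8←n4: walk n4→n3 to n0
  n8←n5: walk n5→n2→n1 to n0
  n8←n6: walk n6 to n0
  n9←n5: walk n5→n2→n1 to n0
  n9←n6: walk n6 to n0
  n9←n7: walk n7→n6 to n0
  n9←n8: walk n8 to n0
  DF(n0)=∅
  DF(n1)={n6,n8,n9}
  DF(n2)={n6,n8,n9}
  DF(n3)={n6,n8}
  DF(n4)={n8}
  DF(n5)={n6,n8,n9}
  DF(n6)={n8,n9}
  DF(n7)={n9}
  DF(n8)={n9}
  DF(n9)=∅

DF(n6) = ["n8", "n9"]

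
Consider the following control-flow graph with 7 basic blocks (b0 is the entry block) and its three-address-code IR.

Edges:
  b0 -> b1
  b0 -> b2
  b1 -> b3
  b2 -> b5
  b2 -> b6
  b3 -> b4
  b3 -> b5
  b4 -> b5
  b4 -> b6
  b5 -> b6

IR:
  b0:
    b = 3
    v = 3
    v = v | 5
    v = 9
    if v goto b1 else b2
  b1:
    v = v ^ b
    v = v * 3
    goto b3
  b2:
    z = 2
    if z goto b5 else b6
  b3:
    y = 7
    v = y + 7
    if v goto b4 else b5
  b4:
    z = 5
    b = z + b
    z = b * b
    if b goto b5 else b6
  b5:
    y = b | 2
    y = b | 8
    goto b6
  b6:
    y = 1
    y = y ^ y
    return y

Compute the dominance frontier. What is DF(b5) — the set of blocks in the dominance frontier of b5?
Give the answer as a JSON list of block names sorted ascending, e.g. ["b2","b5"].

idom tree: b1←b0 b2←b0 b3←b1 b4←b3 b5←b0 b6←b0
Join-block Dom:
  b5: preds {b2,b3,b4}: {b0,b2} ∩ {b0,b1,b3} ∩ {b0,b1,b3,b4} = {b0}; idom=b0
  b6: preds {b2,b4,b5}: {b0,b2} ∩ {b0,b1,b3,b4} ∩ {b0,b5} = {b0}; idom=b0

Frontier:
  b5←b2: walk b2 to b0
  b5←b3: walk b3→b1 to b0
  b5←b4: walk b4→b3→b1 to b0
  b6←b2: walk b2 to b0
  b6←b4: walk b4→b3→b1 to b0
  b6←b5: walk b5 to b0
  DF(b0)=∅
  DF(b1)={b5,b6}
  DF(b2)={b5,b6}
  DF(b3)={b5,b6}
  DF(b4)={b5,b6}
  DF(b5)={b6}
  DF(b6)=∅

DF(b5) = ["b6"]

Answer: ["b6"]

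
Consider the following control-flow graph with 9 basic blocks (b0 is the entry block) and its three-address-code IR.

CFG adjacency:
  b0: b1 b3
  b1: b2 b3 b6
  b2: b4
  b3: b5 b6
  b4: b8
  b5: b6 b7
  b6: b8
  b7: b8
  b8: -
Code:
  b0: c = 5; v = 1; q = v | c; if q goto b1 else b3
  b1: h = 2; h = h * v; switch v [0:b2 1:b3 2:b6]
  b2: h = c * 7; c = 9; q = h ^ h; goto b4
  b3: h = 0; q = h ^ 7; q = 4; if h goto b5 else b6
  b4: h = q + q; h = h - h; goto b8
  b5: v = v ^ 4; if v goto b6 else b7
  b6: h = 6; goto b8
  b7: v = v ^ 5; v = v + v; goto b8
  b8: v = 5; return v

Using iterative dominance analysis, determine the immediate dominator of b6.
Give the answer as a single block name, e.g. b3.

idom tree: b1←b0 b2←b1 b3←b0 b4←b2 b5←b3 b6←b0 b7←b5 b8←b0
Dom at joins:
  b3: preds {b0,b1}: {b0} ∩ {b0,b1} = {b0}; idom=b0
  b6: preds {b1,b3,b5}: {b0,b1} ∩ {b0,b3} ∩ {b0,b3,b5} = {b0}; idom=b0
  b8: preds {b4,b6,b7}: {b0,b1,b2,b4} ∩ {b0,b6} ∩ {b0,b3,b5,b7} = {b0}; idom=b0

idom(b6) = b0

Answer: b0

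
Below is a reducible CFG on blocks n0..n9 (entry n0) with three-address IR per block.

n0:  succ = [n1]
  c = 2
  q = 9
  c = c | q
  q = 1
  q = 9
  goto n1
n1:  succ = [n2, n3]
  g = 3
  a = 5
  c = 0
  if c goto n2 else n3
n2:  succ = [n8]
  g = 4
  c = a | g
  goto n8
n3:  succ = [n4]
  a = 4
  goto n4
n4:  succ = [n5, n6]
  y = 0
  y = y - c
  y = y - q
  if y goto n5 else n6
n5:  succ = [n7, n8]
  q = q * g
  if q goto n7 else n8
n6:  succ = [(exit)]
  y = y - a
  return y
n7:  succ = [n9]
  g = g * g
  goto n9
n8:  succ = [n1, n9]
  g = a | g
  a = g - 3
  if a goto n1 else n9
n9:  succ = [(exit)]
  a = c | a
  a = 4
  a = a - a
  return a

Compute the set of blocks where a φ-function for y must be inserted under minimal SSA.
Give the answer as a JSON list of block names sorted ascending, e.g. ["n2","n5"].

idom tree: n1←n0 n2←n1 n3←n1 n4←n3 n5←n4 n6←n4 n7←n5 n8←n1 n9←n1
Dom∩ at merges:
  n1: preds {n0,n8}: {n0} ∩ {n0,n1,n8} = {n0}; idom=n0
  n8: preds {n2,n5}: {n0,n1,n2} ∩ {n0,n1,n3,n4,n5} = {n0,n1}; idom=n1
  n9: preds {n7,n8}: {n0,n1,n3,n4,n5,n7} ∩ {n0,n1,n8} = {n0,n1}; idom=n1

Frontier:
  join n1 pred n0: · stop@n0
  join n1 pred n8: n8→n1 stop@n0
  join n8 pred n2: n2 stop@n1
  join n8 pred n5: n5→n4→n3 stop@n1
  join n9 pred n7: n7→n5→n4→n3 stop@n1
  join n9 pred n8: n8 stop@n1
  n0 → ∅
  n1 → {n1}
  n2 → {n8}
  n3 → {n8,n9}
  n4 → {n8,n9}
  n5 → {n8,n9}
  n6 → ∅
  n7 → {n9}
  n8 → {n1,n9}
  n9 → ∅

φ for y: defs {n4,n6}
  DF⁺ = {n1,n8,n9}

Answer: ["n1", "n8", "n9"]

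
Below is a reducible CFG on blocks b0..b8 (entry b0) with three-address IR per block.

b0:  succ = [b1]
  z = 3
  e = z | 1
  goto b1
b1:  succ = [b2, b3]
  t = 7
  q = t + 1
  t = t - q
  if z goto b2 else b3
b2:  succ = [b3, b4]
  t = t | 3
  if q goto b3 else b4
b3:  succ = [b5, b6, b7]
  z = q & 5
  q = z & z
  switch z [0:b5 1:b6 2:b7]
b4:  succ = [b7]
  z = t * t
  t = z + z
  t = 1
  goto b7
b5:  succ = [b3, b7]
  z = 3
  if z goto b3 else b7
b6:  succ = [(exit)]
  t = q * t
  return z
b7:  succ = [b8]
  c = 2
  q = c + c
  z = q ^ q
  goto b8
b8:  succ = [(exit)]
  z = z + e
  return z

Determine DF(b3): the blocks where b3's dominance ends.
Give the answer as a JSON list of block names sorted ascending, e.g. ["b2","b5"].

idom tree: b1←b0 b2←b1 b3←b1 b4←b2 b5←b3 b6←b3 b7←b1 b8←b7
Dom∩ at merges:
  b3: preds {b1,b2,b5}: {b0,b1} ∩ {b0,b1,b2} ∩ {b0,b1,b3,b5} = {b0,b1}; idom=b1
  b7: preds {b3,b4,b5}: {b0,b1,b3} ∩ {b0,b1,b2,b4} ∩ {b0,b1,b3,b5} = {b0,b1}; idom=b1

DF derivation:
  b3←b1: walk · to b1
  b3←b2: walk b2 to b1
  b3←b5: walk b5→b3 to b1
  b7←b3: walk b3 to b1
  b7←b4: walk b4→b2 to b1
  b7←b5: walk b5→b3 to b1
  b0 → ∅
  b1 → ∅
  b2 → {b3,b7}
  b3 → {b3,b7}
  b4 → {b7}
  b5 → {b3,b7}
  b6 → ∅
  b7 → ∅
  b8 → ∅

DF(b3) = ["b3", "b7"]

Answer: ["b3", "b7"]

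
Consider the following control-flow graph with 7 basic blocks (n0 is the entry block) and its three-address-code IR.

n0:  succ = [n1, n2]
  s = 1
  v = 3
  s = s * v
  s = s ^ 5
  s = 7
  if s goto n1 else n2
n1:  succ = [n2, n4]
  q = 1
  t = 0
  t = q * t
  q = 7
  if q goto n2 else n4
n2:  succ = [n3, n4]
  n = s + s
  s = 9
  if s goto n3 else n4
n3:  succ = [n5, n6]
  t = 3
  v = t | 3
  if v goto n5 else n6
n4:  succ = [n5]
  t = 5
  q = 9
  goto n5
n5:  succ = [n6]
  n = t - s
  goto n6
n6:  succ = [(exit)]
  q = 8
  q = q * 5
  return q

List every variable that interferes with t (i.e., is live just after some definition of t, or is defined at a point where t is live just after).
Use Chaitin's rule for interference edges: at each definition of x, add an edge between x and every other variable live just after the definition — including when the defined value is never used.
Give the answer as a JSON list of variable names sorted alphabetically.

Answer: ["q", "s", "v"]

Derivation:
Block summaries:
  n0: {s,v} / ∅
  n1: {q,t} / ∅
  n2: {n,s} / {s}
  n3: {t,v} / ∅
  n4: {q,t} / ∅
  n5: {n} / {s,t}
  n6: {q} / ∅

Backward fixpoint:
  live n0: ∅→{s}
  live n1: {s}→{s}
  live n2: {s}→{s}
  live n3: {s}→{s,t}
  live n4: {s}→{s,t}
  live n5: {s,t}→∅
  live n6: ∅→∅

Conflict graph:
  n↔∅
  q↔{s,t}
  s↔{q,t,v}
  t↔{q,s,v}
  v↔{s,t}

N(t) = ["q", "s", "v"]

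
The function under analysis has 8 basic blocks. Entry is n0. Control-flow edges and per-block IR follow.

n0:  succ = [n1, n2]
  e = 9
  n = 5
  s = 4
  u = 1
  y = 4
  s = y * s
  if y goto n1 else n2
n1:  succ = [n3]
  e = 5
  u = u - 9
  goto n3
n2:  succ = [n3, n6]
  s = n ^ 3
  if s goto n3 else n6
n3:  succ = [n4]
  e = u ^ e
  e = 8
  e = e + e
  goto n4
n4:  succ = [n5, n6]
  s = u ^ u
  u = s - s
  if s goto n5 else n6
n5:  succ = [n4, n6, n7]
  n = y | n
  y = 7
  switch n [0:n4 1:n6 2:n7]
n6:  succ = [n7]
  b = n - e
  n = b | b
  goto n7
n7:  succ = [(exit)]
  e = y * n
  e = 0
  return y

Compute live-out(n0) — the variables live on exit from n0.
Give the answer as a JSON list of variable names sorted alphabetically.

def/use:
  n0: def={e,n,s,u,y} ue=∅
  n1: def={e,u} ue={u}
  n2: def={s} ue={n}
  n3: def={e} ue={e,u}
  n4: def={s,u} ue={u}
  n5: def={n,y} ue={n,y}
  n6: def={b,n} ue={e,n}
  n7: def={e} ue={n,y}

Live sets:
  n0 li=∅ lo={e,n,u,y}
  n1 li={n,u,y} lo={e,n,u,y}
  n2 li={e,n,u,y} lo={e,n,u,y}
  n3 li={e,n,u,y} lo={e,n,u,y}
  n4 li={e,n,u,y} lo={e,n,u,y}
  n5 li={e,n,u,y} lo={e,n,u,y}
  n6 li={e,n,y} lo={n,y}
  n7 li={n,y} lo=∅

live-out(n0) = ["e", "n", "u", "y"]

Answer: ["e", "n", "u", "y"]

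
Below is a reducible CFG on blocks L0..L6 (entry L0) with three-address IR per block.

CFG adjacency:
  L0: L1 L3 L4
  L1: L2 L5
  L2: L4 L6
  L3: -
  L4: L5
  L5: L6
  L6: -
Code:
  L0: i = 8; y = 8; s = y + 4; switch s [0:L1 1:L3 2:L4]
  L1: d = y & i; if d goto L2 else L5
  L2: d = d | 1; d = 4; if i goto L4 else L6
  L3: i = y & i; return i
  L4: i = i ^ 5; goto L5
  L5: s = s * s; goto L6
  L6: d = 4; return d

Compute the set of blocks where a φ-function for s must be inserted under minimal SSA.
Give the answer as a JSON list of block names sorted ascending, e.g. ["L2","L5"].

idom tree: L1←L0 L2←L1 L3←L0 L4←L0 L5←L0 L6←L0
Join-block Dom:
  L4: preds {L0,L2}: {L0} ∩ {L0,L1,L2} = {L0}; idom=L0
  L5: preds {L1,L4}: {L0,L1} ∩ {L0,L4} = {L0}; idom=L0
  L6: preds {L2,L5}: {L0,L1,L2} ∩ {L0,L5} = {L0}; idom=L0

Frontier:
  L4←L0: walk · to L0
  L4←L2: walk L2→L1 to L0
  L5←L1: walk L1 to L0
  L5←L4: walk L4 to L0
  L6←L2: walk L2→L1 to L0
  L6←L5: walk L5 to L0
  L0: DF=∅
  L1: DF={L4,L5,L6}
  L2: DF={L4,L6}
  L3: DF=∅
  L4: DF={L5}
  L5: DF={L6}
  L6: DF=∅

φ for s: defs {L0,L5}
  DF⁺ = {L6}

Answer: ["L6"]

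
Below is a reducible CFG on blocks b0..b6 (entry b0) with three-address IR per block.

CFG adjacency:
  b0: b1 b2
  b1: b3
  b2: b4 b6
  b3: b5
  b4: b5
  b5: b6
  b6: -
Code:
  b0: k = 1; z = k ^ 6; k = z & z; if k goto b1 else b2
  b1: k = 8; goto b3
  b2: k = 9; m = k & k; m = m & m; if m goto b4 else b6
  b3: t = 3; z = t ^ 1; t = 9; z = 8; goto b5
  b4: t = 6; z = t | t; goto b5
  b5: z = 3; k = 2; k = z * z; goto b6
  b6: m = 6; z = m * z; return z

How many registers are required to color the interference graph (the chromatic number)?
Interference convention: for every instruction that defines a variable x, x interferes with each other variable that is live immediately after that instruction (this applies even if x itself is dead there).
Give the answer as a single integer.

Answer: 2

Analysis:
Block summaries:
  b0 def {k,z} use ∅
  b1 def {k} use ∅
  b2 def {k,m} use ∅
  b3 def {t,z} use ∅
  b4 def {t,z} use ∅
  b5 def {k,z} use ∅
  b6 def {m,z} use {z}

Live sets:
  live b0: ∅→{z}
  live b1: ∅→∅
  live b2: {z}→{z}
  live b3: ∅→∅
  live b4: ∅→∅
  live b5: ∅→{z}
  live b6: {z}→∅

Interfere edges:
  k: {z}
  m: {z}
  t: ∅
  z: {k,m}

Colouring:
  lower bound: {k,z} mutually conflict ⇒ χ ≥ 2
  2-colouring: r0={t,z}  r1={k,m}
  χ = 2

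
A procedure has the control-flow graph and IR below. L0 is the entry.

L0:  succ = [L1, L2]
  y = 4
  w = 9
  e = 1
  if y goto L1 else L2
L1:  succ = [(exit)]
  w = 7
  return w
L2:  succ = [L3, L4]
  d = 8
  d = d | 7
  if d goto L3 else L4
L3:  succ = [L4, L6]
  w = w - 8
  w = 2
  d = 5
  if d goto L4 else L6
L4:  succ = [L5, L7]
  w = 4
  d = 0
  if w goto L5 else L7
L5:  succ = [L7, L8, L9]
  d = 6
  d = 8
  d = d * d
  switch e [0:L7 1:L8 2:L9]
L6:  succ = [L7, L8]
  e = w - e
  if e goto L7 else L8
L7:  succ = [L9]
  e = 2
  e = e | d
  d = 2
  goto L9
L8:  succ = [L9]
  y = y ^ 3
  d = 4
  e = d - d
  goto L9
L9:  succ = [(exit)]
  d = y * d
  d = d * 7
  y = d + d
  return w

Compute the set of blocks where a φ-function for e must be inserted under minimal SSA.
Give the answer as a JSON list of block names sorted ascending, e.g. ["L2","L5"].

idom tree: L1←L0 L2←L0 L3←L2 L4←L2 L5←L4 L6←L3 L7←L2 L8←L2 L9←L2
Dom at joins:
  L4: preds {L2,L3}: {L0,L2} ∩ {L0,L2,L3} = {L0,L2}; idom=L2
  L7: preds {L4,L5,L6}: {L0,L2,L4} ∩ {L0,L2,L4,L5} ∩ {L0,L2,L3,L6} = {L0,L2}; idom=L2
  L8: preds {L5,L6}: {L0,L2,L4,L5} ∩ {L0,L2,L3,L6} = {L0,L2}; idom=L2
  L9: preds {L5,L7,L8}: {L0,L2,L4,L5} ∩ {L0,L2,L7} ∩ {L0,L2,L8} = {L0,L2}; idom=L2

DF derivation:
  L4←L2: walk · to L2
  L4←L3: walk L3 to L2
  L7←L4: walk L4 to L2
  L7←L5: walk L5→L4 to L2
  L7←L6: walk L6→L3 to L2
  L8←L5: walk L5→L4 to L2
  L8←L6: walk L6→L3 to L2
  L9←L5: walk L5→L4 to L2
  L9←L7: walk L7 to L2
  L9←L8: walk L8 to L2
  L0: DF=∅
  L1: DF=∅
  L2: DF=∅
  L3: DF={L4,L7,L8}
  L4: DF={L7,L8,L9}
  L5: DF={L7,L8,L9}
  L6: DF={L7,L8}
  L7: DF={L9}
  L8: DF={L9}
  L9: DF=∅

φ for e: defs {L0,L6,L7,L8}
  DF⁺ = {L7,L8,L9}

Answer: ["L7", "L8", "L9"]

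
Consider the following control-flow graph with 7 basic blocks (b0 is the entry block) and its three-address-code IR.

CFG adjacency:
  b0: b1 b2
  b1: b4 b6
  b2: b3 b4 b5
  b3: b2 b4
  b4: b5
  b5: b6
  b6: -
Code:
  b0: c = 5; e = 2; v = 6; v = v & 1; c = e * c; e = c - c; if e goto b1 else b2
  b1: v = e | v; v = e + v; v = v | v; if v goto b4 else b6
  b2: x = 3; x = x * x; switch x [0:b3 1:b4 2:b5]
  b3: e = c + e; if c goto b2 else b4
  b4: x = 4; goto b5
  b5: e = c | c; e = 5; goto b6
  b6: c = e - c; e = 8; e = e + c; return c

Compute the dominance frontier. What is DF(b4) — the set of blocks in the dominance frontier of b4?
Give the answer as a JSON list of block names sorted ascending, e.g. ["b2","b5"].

idom tree: b1←b0 b2←b0 b3←b2 b4←b0 b5←b0 b6←b0
Join-block Dom:
  b2: preds {b0,b3}: {b0} ∩ {b0,b2,b3} = {b0}; idom=b0
  b4: preds {b1,b2,b3}: {b0,b1} ∩ {b0,b2} ∩ {b0,b2,b3} = {b0}; idom=b0
  b5: preds {b2,b4}: {b0,b2} ∩ {b0,b4} = {b0}; idom=b0
  b6: preds {b1,b5}: {b0,b1} ∩ {b0,b5} = {b0}; idom=b0

DF derivation:
  b2←b0: walk · to b0
  b2←b3: walk b3→b2 to b0
  b4←b1: walk b1 to b0
  b4←b2: walk b2 to b0
  b4←b3: walk b3→b2 to b0
  b5←b2: walk b2 to b0
  b5←b4: walk b4 to b0
  b6←b1: walk b1 to b0
  b6←b5: walk b5 to b0
  DF(b0)=∅
  DF(b1)={b4,b6}
  DF(b2)={b2,b4,b5}
  DF(b3)={b2,b4}
  DF(b4)={b5}
  DF(b5)={b6}
  DF(b6)=∅

DF(b4) = ["b5"]

Answer: ["b5"]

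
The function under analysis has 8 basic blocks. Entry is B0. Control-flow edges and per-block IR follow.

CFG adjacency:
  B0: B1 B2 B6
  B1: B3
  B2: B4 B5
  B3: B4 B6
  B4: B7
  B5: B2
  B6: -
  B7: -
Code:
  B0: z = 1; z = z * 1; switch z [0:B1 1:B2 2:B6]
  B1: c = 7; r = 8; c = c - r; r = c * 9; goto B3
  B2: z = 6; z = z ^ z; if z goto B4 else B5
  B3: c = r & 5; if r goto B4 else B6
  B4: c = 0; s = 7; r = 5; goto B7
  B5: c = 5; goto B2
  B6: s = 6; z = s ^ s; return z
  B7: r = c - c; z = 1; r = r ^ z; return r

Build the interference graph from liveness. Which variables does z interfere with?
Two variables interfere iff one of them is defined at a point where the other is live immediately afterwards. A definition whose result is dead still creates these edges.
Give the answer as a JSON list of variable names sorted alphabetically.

Answer: ["r"]

Working:
def/use:
  B0 def {z} use ∅
  B1 def {c,r} use ∅
  B2 def {z} use ∅
  B3 def {c} use {r}
  B4 def {c,r,s} use ∅
  B5 def {c} use ∅
  B6 def {s,z} use ∅
  B7 def {r,z} use {c}

Backward fixpoint:
  B0: in=∅ out=∅
  B1: in=∅ out={r}
  B2: in=∅ out=∅
  B3: in={r} out=∅
  B4: in=∅ out={c}
  B5: in=∅ out=∅
  B6: in=∅ out=∅
  B7: in={c} out=∅

Conflict graph:
  c: {r,s}
  r: {c,z}
  s: {c}
  z: {r}

N(z) = ["r"]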